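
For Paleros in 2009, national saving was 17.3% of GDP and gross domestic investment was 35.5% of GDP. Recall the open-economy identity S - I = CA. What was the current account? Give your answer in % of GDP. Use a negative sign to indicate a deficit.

S - I = CA (net lending to the rest of the world).
CA = S - I = 17.3 - 35.5 = -18.2

-18.2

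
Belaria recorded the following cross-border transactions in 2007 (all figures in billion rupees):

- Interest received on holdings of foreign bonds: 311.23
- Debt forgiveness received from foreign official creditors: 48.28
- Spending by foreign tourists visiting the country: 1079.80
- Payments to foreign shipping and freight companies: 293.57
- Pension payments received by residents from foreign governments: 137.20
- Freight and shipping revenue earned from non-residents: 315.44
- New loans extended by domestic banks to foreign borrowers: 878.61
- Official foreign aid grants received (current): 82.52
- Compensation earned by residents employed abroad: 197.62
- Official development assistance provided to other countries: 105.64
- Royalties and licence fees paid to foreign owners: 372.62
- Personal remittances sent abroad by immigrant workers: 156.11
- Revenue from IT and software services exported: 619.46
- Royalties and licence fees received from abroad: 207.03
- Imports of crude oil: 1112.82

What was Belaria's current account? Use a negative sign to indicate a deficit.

Goods: -1112.82
Services: 1079.80 + 619.46 + 315.44 - 372.62 + 207.03 - 293.57 = 1555.54
Primary income: 197.62 + 311.23 = 508.85
Secondary income: -105.64 + 137.20 - 156.11 + 82.52 = -42.03
Current account = (-1112.82) + 1555.54 + 508.85 + (-42.03) = 909.54
(Excluded from the current account — capital account: debt forgiveness received from foreign official creditors 48.28; financial account: new loans extended by domestic banks to foreign borrowers 878.61.)

909.54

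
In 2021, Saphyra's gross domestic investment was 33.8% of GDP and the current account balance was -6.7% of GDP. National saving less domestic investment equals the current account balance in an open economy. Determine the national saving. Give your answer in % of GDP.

S = I + CA = 33.8 + (-6.7) = 27.1

27.1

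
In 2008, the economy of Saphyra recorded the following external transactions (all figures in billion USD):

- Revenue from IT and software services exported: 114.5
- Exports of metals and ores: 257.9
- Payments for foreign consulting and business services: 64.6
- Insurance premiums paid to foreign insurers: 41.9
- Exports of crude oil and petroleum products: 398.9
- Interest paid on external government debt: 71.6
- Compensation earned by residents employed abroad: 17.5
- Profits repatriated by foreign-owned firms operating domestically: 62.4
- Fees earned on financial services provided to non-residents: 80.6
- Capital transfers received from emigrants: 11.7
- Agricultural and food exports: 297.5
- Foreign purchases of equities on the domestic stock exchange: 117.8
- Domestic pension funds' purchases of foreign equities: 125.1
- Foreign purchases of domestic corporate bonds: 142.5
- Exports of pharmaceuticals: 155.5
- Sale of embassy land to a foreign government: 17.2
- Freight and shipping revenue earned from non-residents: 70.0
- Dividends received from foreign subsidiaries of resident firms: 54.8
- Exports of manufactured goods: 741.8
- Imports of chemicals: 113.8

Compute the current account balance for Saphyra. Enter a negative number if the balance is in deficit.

Goods: 741.8 + 155.5 + 297.5 + 257.9 - 113.8 + 398.9 = 1737.8
Services: -41.9 + 114.5 - 64.6 + 80.6 + 70.0 = 158.6
Primary income: -71.6 + 17.5 - 62.4 + 54.8 = -61.7
Current account = 1737.8 + 158.6 + (-61.7) = 1834.7
(Excluded from the current account — capital account: capital transfers received from emigrants 11.7, sale of embassy land to a foreign government 17.2; financial account: foreign purchases of equities on the domestic stock exchange 117.8, domestic pension funds' purchases of foreign equities 125.1, foreign purchases of domestic corporate bonds 142.5.)

1834.7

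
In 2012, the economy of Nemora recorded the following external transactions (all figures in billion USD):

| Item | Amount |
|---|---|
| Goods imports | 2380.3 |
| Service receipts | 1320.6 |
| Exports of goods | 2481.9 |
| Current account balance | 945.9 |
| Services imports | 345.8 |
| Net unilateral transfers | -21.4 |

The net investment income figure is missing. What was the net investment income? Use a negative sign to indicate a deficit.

-109.1

Current account = goods balance + services balance + net primary income + net secondary income
Sum of the known components = 1055.0
Net investment income = CA - (known components) = 945.9 - 1055.0 = -109.1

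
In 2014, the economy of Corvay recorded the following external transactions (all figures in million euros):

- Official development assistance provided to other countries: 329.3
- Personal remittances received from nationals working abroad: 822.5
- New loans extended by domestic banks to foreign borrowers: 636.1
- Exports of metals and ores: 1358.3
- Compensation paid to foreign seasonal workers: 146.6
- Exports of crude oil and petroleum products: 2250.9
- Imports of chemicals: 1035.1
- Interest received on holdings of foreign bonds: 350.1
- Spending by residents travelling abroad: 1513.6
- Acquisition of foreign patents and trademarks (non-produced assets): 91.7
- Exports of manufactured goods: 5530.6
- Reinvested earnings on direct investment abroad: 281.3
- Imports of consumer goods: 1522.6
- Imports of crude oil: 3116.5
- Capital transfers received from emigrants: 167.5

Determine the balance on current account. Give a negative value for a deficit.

2930.0

Goods: 2250.9 + 5530.6 - 1522.6 - 1035.1 + 1358.3 - 3116.5 = 3465.6
Services: -1513.6
Primary income: 281.3 - 146.6 + 350.1 = 484.8
Secondary income: 822.5 - 329.3 = 493.2
Current account = 3465.6 + (-1513.6) + 484.8 + 493.2 = 2930.0
(Excluded from the current account — financial account: new loans extended by domestic banks to foreign borrowers 636.1; capital account: acquisition of foreign patents and trademarks (non-produced assets) 91.7, capital transfers received from emigrants 167.5.)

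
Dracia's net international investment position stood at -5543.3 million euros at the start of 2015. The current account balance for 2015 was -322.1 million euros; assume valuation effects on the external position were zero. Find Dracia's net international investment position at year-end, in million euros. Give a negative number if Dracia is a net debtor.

-5865.4

With no valuation effects, change in NIIP = current account = -322.1
End-of-year NIIP = -5543.3 + (-322.1) = -5865.4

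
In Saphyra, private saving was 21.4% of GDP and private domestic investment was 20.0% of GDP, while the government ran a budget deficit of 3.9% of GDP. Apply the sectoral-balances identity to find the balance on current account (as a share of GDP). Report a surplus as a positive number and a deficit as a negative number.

-2.5

By the sectoral-balances identity, CA = (S_private - I) + (T - G).
Private balance = 21.4 - 20.0 = 1.4
Government balance (T - G) = -3.9
CA = 1.4 + (-3.9) = -2.5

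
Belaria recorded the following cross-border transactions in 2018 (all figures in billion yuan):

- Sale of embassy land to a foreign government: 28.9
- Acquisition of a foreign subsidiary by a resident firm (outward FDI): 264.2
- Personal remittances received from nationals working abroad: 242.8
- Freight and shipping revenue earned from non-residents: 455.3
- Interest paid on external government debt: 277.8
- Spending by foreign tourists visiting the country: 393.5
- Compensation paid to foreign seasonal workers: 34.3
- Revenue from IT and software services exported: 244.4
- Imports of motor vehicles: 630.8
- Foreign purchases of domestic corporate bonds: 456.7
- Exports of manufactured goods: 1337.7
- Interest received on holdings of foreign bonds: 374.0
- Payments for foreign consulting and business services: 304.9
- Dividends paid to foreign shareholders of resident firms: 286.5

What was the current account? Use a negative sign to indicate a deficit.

1513.4

Goods: -630.8 + 1337.7 = 706.9
Services: 393.5 - 304.9 + 244.4 + 455.3 = 788.3
Primary income: -286.5 - 277.8 + 374.0 - 34.3 = -224.6
Secondary income: 242.8
Current account = 706.9 + 788.3 + (-224.6) + 242.8 = 1513.4
(Excluded from the current account — capital account: sale of embassy land to a foreign government 28.9; financial account: acquisition of a foreign subsidiary by a resident firm (outward FDI) 264.2, foreign purchases of domestic corporate bonds 456.7.)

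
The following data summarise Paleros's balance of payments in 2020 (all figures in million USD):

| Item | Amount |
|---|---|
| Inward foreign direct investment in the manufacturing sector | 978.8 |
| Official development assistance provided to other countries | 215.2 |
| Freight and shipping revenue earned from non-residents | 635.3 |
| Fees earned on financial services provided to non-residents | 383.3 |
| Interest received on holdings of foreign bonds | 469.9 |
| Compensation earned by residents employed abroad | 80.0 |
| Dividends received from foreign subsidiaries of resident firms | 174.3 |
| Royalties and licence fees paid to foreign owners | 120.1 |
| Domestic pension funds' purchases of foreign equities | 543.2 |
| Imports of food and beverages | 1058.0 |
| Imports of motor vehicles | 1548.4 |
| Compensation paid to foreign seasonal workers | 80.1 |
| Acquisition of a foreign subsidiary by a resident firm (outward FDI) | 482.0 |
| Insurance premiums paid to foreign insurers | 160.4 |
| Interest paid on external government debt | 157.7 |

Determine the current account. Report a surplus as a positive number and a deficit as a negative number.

Goods: -1548.4 - 1058.0 = -2606.4
Services: 383.3 - 160.4 - 120.1 + 635.3 = 738.1
Primary income: 174.3 - 157.7 + 469.9 + 80.0 - 80.1 = 486.4
Secondary income: -215.2
Current account = (-2606.4) + 738.1 + 486.4 + (-215.2) = -1597.1
(Excluded from the current account — financial account: inward foreign direct investment in the manufacturing sector 978.8, domestic pension funds' purchases of foreign equities 543.2, acquisition of a foreign subsidiary by a resident firm (outward FDI) 482.0.)

-1597.1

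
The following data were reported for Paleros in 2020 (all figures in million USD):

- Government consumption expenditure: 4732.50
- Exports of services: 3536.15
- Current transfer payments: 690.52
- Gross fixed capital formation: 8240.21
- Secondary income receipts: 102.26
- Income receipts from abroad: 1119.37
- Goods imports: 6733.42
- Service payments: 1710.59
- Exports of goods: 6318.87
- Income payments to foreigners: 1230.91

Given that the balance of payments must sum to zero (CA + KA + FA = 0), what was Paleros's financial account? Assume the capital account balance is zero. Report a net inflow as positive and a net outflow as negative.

Goods balance = 6318.87 - 6733.42 = -414.55
Services balance = 3536.15 - 1710.59 = 1825.56
Trade balance (goods + services) = -414.55 + 1825.56 = 1411.01
Net primary income = 1119.37 - 1230.91 = -111.54
Net secondary income = 102.26 - 690.52 = -588.26
Current account = 1411.01 + (-111.54) + (-588.26) = 711.21
Financial account = -(711.21) = -711.21

-711.21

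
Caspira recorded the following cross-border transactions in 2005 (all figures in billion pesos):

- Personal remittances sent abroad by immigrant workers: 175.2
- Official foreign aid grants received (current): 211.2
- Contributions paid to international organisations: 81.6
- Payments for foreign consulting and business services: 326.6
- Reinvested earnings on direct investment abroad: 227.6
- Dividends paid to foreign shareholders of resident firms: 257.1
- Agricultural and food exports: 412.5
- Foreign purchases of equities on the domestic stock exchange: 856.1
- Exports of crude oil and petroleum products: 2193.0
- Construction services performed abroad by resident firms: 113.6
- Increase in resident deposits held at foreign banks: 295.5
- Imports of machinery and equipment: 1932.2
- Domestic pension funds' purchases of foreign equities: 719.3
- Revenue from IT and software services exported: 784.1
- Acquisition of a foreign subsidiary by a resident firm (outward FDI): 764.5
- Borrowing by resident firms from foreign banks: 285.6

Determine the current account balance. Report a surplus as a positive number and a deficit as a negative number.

1169.3

Goods: 412.5 + 2193.0 - 1932.2 = 673.3
Services: -326.6 + 784.1 + 113.6 = 571.1
Primary income: 227.6 - 257.1 = -29.5
Secondary income: -175.2 + 211.2 - 81.6 = -45.6
Current account = 673.3 + 571.1 + (-29.5) + (-45.6) = 1169.3
(Excluded from the current account — financial account: foreign purchases of equities on the domestic stock exchange 856.1, increase in resident deposits held at foreign banks 295.5, domestic pension funds' purchases of foreign equities 719.3, acquisition of a foreign subsidiary by a resident firm (outward FDI) 764.5, borrowing by resident firms from foreign banks 285.6.)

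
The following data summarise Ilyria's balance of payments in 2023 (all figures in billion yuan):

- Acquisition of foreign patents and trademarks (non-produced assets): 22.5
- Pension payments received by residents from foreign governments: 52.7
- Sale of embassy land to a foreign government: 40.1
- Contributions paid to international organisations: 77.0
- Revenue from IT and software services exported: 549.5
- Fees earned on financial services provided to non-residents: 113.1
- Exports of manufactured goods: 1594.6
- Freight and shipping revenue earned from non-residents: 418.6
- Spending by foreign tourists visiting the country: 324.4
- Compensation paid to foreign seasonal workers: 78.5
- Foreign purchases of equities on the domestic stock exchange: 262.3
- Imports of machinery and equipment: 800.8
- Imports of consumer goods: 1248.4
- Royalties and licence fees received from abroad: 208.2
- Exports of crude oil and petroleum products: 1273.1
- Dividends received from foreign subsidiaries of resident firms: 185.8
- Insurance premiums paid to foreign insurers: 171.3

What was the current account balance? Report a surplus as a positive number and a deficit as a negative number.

Goods: -800.8 - 1248.4 + 1594.6 + 1273.1 = 818.5
Services: -171.3 + 324.4 + 113.1 + 208.2 + 418.6 + 549.5 = 1442.5
Primary income: 185.8 - 78.5 = 107.3
Secondary income: 52.7 - 77.0 = -24.3
Current account = 818.5 + 1442.5 + 107.3 + (-24.3) = 2344.0
(Excluded from the current account — capital account: acquisition of foreign patents and trademarks (non-produced assets) 22.5, sale of embassy land to a foreign government 40.1; financial account: foreign purchases of equities on the domestic stock exchange 262.3.)

2344.0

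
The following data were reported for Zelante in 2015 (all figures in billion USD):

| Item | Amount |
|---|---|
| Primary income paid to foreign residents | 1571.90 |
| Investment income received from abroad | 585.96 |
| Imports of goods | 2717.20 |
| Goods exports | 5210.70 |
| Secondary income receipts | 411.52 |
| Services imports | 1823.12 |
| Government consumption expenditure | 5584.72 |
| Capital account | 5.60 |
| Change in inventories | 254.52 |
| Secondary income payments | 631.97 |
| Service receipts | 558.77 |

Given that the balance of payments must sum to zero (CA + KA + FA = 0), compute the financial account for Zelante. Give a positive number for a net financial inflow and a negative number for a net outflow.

Goods balance = 5210.70 - 2717.20 = 2493.50
Services balance = 558.77 - 1823.12 = -1264.35
Trade balance (goods + services) = 2493.50 + (-1264.35) = 1229.15
Net primary income = 585.96 - 1571.90 = -985.94
Net secondary income = 411.52 - 631.97 = -220.45
Current account = 1229.15 + (-985.94) + (-220.45) = 22.76
Financial account = -(22.76 + 5.60) = -28.36

-28.36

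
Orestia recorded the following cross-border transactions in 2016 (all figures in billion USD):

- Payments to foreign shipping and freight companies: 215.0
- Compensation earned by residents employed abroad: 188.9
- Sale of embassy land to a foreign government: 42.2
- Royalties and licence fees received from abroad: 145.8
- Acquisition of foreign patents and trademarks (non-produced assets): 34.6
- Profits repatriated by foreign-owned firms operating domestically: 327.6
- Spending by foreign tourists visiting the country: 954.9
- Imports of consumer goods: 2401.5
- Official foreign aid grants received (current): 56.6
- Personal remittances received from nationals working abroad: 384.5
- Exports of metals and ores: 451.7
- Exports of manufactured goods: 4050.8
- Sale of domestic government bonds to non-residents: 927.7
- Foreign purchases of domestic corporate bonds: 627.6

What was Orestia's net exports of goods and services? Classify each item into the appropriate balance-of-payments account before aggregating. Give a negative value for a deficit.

2986.7

Goods: -2401.5 + 451.7 + 4050.8 = 2101.0
Services: 145.8 - 215.0 + 954.9 = 885.7
Trade balance = 2101.0 + 885.7 = 2986.7
(Excluded from the trade balance — primary income: compensation earned by residents employed abroad 188.9, profits repatriated by foreign-owned firms operating domestically 327.6; capital account: sale of embassy land to a foreign government 42.2, acquisition of foreign patents and trademarks (non-produced assets) 34.6; secondary income: official foreign aid grants received (current) 56.6, personal remittances received from nationals working abroad 384.5; financial account: sale of domestic government bonds to non-residents 927.7, foreign purchases of domestic corporate bonds 627.6.)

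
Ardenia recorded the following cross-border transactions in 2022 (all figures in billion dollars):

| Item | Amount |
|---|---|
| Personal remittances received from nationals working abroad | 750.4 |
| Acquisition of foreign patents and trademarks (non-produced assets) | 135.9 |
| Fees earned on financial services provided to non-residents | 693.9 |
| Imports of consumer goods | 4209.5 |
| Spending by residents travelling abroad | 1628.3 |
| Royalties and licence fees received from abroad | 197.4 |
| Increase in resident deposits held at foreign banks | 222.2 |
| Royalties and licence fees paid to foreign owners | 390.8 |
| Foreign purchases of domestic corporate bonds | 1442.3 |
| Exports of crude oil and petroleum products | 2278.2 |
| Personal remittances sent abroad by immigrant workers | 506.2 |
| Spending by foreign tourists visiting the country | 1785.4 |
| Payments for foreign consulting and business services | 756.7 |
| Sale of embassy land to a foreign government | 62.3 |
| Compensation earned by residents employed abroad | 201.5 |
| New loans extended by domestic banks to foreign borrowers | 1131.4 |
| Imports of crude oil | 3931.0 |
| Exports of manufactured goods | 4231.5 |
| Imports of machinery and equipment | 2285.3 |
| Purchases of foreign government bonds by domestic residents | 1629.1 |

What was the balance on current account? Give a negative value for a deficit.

Goods: 4231.5 - 3931.0 - 4209.5 - 2285.3 + 2278.2 = -3916.1
Services: 197.4 - 756.7 - 1628.3 + 693.9 + 1785.4 - 390.8 = -99.1
Primary income: 201.5
Secondary income: 750.4 - 506.2 = 244.2
Current account = (-3916.1) + (-99.1) + 201.5 + 244.2 = -3569.5
(Excluded from the current account — capital account: acquisition of foreign patents and trademarks (non-produced assets) 135.9, sale of embassy land to a foreign government 62.3; financial account: increase in resident deposits held at foreign banks 222.2, foreign purchases of domestic corporate bonds 1442.3, new loans extended by domestic banks to foreign borrowers 1131.4, purchases of foreign government bonds by domestic residents 1629.1.)

-3569.5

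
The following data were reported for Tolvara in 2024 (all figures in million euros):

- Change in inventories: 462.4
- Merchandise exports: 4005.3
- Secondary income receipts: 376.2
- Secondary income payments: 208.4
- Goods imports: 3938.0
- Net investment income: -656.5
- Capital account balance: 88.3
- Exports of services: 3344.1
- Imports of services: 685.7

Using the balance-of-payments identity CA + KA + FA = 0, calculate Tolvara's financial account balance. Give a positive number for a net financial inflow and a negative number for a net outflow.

-2325.3

Goods balance = 4005.3 - 3938.0 = 67.3
Services balance = 3344.1 - 685.7 = 2658.4
Trade balance (goods + services) = 67.3 + 2658.4 = 2725.7
Net primary income = -656.5
Net secondary income = 376.2 - 208.4 = 167.8
Current account = 2725.7 + (-656.5) + 167.8 = 2237.0
Financial account = -(2237.0 + 88.3) = -2325.3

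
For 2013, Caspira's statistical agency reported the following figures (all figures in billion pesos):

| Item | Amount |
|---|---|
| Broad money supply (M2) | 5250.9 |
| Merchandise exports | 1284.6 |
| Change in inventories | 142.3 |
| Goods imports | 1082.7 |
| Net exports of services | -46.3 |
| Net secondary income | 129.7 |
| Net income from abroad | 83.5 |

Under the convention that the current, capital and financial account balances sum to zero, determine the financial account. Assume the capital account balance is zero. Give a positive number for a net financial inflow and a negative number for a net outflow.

-368.8

Goods balance = 1284.6 - 1082.7 = 201.9
Services balance = -46.3
Trade balance (goods + services) = 201.9 + (-46.3) = 155.6
Net primary income = 83.5
Net secondary income = 129.7
Current account = 155.6 + 83.5 + 129.7 = 368.8
Financial account = -(368.8) = -368.8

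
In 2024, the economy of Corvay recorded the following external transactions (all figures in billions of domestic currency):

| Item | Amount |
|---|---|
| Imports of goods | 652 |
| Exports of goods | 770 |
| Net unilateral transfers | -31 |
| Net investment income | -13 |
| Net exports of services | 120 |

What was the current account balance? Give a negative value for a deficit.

Goods balance = 770 - 652 = 118
Services balance = 120
Trade balance (goods + services) = 118 + 120 = 238
Net primary income = -13
Net secondary income = -31
Current account = 238 + (-13) + (-31) = 194

194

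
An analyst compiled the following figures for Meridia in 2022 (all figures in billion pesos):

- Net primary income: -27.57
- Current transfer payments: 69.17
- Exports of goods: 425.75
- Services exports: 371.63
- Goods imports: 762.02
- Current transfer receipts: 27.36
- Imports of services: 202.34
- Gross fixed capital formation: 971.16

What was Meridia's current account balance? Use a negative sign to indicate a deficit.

-236.36

Goods balance = 425.75 - 762.02 = -336.27
Services balance = 371.63 - 202.34 = 169.29
Trade balance (goods + services) = -336.27 + 169.29 = -166.98
Net primary income = -27.57
Net secondary income = 27.36 - 69.17 = -41.81
Current account = -166.98 + (-27.57) + (-41.81) = -236.36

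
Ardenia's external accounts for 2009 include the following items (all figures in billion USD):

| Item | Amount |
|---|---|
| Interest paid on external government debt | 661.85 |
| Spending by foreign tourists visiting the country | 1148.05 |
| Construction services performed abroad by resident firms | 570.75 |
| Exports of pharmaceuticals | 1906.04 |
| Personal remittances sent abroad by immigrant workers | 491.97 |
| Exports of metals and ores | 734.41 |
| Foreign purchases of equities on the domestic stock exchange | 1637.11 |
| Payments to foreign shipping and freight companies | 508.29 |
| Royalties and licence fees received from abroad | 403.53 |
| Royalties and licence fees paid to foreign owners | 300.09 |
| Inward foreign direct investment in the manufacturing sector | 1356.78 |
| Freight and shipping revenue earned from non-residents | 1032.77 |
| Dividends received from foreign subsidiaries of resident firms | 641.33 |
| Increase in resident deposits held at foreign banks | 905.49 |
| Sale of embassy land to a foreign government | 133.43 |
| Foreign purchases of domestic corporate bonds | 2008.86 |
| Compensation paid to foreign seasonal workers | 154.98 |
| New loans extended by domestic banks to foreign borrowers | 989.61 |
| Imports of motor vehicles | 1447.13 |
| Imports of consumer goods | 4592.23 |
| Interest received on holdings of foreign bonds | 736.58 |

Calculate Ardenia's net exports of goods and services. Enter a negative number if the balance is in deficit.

Goods: -4592.23 + 1906.04 - 1447.13 + 734.41 = -3398.91
Services: 570.75 - 508.29 + 403.53 + 1148.05 + 1032.77 - 300.09 = 2346.72
Trade balance = -3398.91 + 2346.72 = -1052.19
(Excluded from the trade balance — primary income: interest paid on external government debt 661.85, dividends received from foreign subsidiaries of resident firms 641.33, compensation paid to foreign seasonal workers 154.98, interest received on holdings of foreign bonds 736.58; secondary income: personal remittances sent abroad by immigrant workers 491.97; financial account: foreign purchases of equities on the domestic stock exchange 1637.11, inward foreign direct investment in the manufacturing sector 1356.78, increase in resident deposits held at foreign banks 905.49, foreign purchases of domestic corporate bonds 2008.86, new loans extended by domestic banks to foreign borrowers 989.61; capital account: sale of embassy land to a foreign government 133.43.)

-1052.19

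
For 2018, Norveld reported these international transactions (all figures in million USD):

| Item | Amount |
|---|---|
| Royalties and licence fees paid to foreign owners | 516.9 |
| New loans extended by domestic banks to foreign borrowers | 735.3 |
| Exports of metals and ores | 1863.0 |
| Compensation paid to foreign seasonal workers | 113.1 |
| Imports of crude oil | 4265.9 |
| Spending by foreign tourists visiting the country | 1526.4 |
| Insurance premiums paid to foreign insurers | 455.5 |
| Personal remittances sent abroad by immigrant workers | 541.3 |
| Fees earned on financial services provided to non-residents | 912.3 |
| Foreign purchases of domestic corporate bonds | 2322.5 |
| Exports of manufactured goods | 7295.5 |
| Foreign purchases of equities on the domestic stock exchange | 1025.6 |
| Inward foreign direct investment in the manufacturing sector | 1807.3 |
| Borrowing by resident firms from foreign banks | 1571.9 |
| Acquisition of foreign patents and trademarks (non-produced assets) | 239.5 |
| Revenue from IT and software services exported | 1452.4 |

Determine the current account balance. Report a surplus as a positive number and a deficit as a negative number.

7156.9

Goods: -4265.9 + 1863.0 + 7295.5 = 4892.6
Services: 912.3 + 1526.4 - 516.9 + 1452.4 - 455.5 = 2918.7
Primary income: -113.1
Secondary income: -541.3
Current account = 4892.6 + 2918.7 + (-113.1) + (-541.3) = 7156.9
(Excluded from the current account — financial account: new loans extended by domestic banks to foreign borrowers 735.3, foreign purchases of domestic corporate bonds 2322.5, foreign purchases of equities on the domestic stock exchange 1025.6, inward foreign direct investment in the manufacturing sector 1807.3, borrowing by resident firms from foreign banks 1571.9; capital account: acquisition of foreign patents and trademarks (non-produced assets) 239.5.)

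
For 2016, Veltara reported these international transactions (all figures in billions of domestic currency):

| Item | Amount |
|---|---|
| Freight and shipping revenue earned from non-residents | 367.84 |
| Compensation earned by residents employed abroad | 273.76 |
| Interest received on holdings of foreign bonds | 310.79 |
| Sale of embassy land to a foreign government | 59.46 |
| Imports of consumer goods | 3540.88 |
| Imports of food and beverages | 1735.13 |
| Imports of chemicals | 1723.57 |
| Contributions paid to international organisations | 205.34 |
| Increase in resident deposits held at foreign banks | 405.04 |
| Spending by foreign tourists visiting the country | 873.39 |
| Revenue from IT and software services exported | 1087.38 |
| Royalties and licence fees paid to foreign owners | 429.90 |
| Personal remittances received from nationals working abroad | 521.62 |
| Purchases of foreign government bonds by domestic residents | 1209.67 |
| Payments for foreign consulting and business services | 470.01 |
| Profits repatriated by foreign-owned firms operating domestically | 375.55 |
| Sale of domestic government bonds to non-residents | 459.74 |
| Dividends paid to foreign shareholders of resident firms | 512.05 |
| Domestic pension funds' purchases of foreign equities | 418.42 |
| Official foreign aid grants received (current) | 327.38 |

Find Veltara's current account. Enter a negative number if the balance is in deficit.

-5230.27

Goods: -1735.13 - 3540.88 - 1723.57 = -6999.58
Services: -429.90 + 873.39 + 1087.38 - 470.01 + 367.84 = 1428.70
Primary income: 310.79 - 512.05 + 273.76 - 375.55 = -303.05
Secondary income: -205.34 + 521.62 + 327.38 = 643.66
Current account = (-6999.58) + 1428.70 + (-303.05) + 643.66 = -5230.27
(Excluded from the current account — capital account: sale of embassy land to a foreign government 59.46; financial account: increase in resident deposits held at foreign banks 405.04, purchases of foreign government bonds by domestic residents 1209.67, sale of domestic government bonds to non-residents 459.74, domestic pension funds' purchases of foreign equities 418.42.)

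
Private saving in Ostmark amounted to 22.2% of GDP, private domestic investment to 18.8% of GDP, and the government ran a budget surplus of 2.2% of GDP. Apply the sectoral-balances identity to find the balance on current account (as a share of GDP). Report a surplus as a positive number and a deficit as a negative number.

5.6

By the sectoral-balances identity, CA = (S_private - I) + (T - G).
Private balance = 22.2 - 18.8 = 3.4
Government balance (T - G) = 2.2
CA = 3.4 + 2.2 = 5.6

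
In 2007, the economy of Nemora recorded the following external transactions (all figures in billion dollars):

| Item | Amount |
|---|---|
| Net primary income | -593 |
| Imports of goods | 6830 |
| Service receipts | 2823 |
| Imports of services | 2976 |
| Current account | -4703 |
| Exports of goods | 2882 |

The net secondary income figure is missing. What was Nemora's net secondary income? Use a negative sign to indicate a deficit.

-9

Current account = goods balance + services balance + net primary income + net secondary income
Sum of the known components = -4694
Net secondary income = CA - (known components) = -4703 - (-4694) = -9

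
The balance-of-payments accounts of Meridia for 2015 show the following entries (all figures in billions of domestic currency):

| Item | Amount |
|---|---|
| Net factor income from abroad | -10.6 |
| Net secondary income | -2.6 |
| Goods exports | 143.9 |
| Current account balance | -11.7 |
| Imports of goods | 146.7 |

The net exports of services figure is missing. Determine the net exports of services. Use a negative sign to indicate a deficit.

Current account = goods balance + services balance + net primary income + net secondary income
Sum of the known components = -16.0
Net exports of services = CA - (known components) = -11.7 - (-16.0) = 4.3

4.3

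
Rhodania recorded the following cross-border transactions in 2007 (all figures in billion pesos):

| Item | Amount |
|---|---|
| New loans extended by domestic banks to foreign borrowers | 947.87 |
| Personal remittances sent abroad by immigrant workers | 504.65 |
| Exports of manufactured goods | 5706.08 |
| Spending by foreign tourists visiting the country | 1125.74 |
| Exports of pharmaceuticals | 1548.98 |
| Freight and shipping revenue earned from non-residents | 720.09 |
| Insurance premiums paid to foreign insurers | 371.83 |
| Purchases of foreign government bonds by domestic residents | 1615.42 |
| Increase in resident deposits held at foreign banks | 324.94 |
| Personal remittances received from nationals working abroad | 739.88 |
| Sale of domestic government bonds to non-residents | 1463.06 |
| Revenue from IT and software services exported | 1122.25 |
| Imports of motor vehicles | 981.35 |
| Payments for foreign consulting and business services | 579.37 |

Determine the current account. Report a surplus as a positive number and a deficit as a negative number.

Goods: -981.35 + 5706.08 + 1548.98 = 6273.71
Services: -579.37 + 1122.25 - 371.83 + 720.09 + 1125.74 = 2016.88
Secondary income: 739.88 - 504.65 = 235.23
Current account = 6273.71 + 2016.88 + 235.23 = 8525.82
(Excluded from the current account — financial account: new loans extended by domestic banks to foreign borrowers 947.87, purchases of foreign government bonds by domestic residents 1615.42, increase in resident deposits held at foreign banks 324.94, sale of domestic government bonds to non-residents 1463.06.)

8525.82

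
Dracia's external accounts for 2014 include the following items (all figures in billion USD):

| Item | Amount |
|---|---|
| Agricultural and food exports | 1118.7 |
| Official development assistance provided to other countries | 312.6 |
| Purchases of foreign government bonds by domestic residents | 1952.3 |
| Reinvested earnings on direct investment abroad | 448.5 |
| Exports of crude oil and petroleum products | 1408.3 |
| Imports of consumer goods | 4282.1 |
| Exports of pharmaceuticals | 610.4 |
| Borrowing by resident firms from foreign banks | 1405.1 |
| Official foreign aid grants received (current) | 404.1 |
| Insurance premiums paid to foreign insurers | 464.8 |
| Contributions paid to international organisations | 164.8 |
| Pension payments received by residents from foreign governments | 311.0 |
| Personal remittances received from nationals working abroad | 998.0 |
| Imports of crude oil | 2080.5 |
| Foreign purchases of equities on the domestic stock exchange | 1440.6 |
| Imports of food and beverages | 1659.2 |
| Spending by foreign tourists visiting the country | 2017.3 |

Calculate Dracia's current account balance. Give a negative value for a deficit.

-1647.7

Goods: -4282.1 + 1118.7 + 1408.3 - 1659.2 - 2080.5 + 610.4 = -4884.4
Services: 2017.3 - 464.8 = 1552.5
Primary income: 448.5
Secondary income: -312.6 - 164.8 + 998.0 + 404.1 + 311.0 = 1235.7
Current account = (-4884.4) + 1552.5 + 448.5 + 1235.7 = -1647.7
(Excluded from the current account — financial account: purchases of foreign government bonds by domestic residents 1952.3, borrowing by resident firms from foreign banks 1405.1, foreign purchases of equities on the domestic stock exchange 1440.6.)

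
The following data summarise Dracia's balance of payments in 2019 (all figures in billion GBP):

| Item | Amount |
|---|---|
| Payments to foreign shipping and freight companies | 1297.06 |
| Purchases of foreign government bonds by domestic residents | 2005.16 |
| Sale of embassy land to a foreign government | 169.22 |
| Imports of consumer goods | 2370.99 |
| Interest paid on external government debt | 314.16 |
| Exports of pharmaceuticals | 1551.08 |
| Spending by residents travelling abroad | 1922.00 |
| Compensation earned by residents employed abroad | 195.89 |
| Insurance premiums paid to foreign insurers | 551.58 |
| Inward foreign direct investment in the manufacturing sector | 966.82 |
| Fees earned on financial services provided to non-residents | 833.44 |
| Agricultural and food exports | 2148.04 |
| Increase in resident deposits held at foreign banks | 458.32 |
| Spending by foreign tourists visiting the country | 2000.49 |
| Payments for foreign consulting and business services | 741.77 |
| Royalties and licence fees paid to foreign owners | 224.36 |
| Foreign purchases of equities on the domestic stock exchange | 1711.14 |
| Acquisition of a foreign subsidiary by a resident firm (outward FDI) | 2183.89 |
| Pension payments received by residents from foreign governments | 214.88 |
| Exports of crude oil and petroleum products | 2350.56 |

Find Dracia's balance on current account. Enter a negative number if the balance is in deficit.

1872.46

Goods: 2350.56 - 2370.99 + 1551.08 + 2148.04 = 3678.69
Services: -1297.06 + 833.44 - 1922.00 - 741.77 - 224.36 + 2000.49 - 551.58 = -1902.84
Primary income: -314.16 + 195.89 = -118.27
Secondary income: 214.88
Current account = 3678.69 + (-1902.84) + (-118.27) + 214.88 = 1872.46
(Excluded from the current account — financial account: purchases of foreign government bonds by domestic residents 2005.16, inward foreign direct investment in the manufacturing sector 966.82, increase in resident deposits held at foreign banks 458.32, foreign purchases of equities on the domestic stock exchange 1711.14, acquisition of a foreign subsidiary by a resident firm (outward FDI) 2183.89; capital account: sale of embassy land to a foreign government 169.22.)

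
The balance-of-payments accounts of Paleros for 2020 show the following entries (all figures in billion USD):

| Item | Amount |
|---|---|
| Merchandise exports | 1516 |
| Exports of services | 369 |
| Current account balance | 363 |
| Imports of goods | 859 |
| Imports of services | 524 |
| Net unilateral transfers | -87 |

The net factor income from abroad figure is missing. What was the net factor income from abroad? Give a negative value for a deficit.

Current account = goods balance + services balance + net primary income + net secondary income
Sum of the known components = 415
Net factor income from abroad = CA - (known components) = 363 - 415 = -52

-52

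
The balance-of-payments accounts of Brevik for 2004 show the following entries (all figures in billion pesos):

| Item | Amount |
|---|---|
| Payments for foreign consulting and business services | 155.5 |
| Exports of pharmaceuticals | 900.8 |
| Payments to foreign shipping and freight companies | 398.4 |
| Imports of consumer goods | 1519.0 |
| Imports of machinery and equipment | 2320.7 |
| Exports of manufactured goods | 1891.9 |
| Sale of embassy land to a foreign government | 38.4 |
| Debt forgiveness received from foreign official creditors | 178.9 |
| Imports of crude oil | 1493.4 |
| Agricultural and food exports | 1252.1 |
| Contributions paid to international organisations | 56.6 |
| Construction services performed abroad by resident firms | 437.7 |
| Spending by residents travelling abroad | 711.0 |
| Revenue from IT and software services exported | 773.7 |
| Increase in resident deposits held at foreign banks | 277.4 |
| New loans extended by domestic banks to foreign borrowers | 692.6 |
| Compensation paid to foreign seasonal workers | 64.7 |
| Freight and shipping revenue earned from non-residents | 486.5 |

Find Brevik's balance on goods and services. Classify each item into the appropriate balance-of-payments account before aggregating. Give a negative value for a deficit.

Goods: -1519.0 + 1252.1 - 2320.7 - 1493.4 + 1891.9 + 900.8 = -1288.3
Services: -155.5 - 398.4 + 486.5 - 711.0 + 773.7 + 437.7 = 433.0
Trade balance = -1288.3 + 433.0 = -855.3
(Excluded from the trade balance — capital account: sale of embassy land to a foreign government 38.4, debt forgiveness received from foreign official creditors 178.9; secondary income: contributions paid to international organisations 56.6; financial account: increase in resident deposits held at foreign banks 277.4, new loans extended by domestic banks to foreign borrowers 692.6; primary income: compensation paid to foreign seasonal workers 64.7.)

-855.3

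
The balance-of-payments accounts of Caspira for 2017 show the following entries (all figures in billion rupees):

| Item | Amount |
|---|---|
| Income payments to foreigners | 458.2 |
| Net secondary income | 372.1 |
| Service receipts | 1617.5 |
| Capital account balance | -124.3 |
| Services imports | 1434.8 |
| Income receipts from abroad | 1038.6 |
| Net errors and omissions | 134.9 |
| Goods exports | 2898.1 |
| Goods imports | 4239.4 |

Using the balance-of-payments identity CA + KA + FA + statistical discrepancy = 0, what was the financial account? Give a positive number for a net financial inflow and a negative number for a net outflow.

195.5

Goods balance = 2898.1 - 4239.4 = -1341.3
Services balance = 1617.5 - 1434.8 = 182.7
Trade balance (goods + services) = -1341.3 + 182.7 = -1158.6
Net primary income = 1038.6 - 458.2 = 580.4
Net secondary income = 372.1
Current account = -1158.6 + 580.4 + 372.1 = -206.1
Financial account = -(-206.1 + (-124.3) + 134.9) = 195.5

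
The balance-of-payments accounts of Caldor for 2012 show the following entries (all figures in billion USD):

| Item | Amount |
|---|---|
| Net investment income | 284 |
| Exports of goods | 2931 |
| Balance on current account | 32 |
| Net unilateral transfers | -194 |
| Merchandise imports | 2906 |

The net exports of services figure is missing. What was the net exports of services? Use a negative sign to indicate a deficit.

-83

Current account = goods balance + services balance + net primary income + net secondary income
Sum of the known components = 115
Net exports of services = CA - (known components) = 32 - 115 = -83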